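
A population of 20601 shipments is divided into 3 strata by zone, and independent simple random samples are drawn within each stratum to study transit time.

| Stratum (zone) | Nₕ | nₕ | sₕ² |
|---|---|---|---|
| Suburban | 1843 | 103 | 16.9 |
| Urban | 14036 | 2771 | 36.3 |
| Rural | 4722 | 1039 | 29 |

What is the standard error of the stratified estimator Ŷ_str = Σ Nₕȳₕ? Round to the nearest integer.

Var(Ŷ_str) = Σₕ Nₕ²(1 − fₕ)sₕ²/nₕ.
Suburban: 1843²·(1 − 103/1843)·16.9/103 = 526167.55.
Urban: 14036²·(1 − 2771/14036)·36.3/2771 = 2.0713079 × 10^6.
Rural: 4722²·(1 − 1039/4722)·29/1039 = 485411.6.
Sum = 3.0828871 × 10^6.
SE = √(3.0828871 × 10^6) = 1756.

1756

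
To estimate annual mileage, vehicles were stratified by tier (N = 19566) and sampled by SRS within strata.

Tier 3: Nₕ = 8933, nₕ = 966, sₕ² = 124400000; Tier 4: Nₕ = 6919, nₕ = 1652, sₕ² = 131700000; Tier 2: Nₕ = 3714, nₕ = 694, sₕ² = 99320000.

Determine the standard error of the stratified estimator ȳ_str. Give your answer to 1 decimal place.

189.0

Var(ȳ_str) = Σₕ Wₕ²(1 − fₕ)sₕ²/nₕ with Wₕ = Nₕ/N, N = 19566.
Tier 3: Wₕ = 0.45655729; term = 0.45655729²·(1 − 0.10813836)·124400000/966 = 23940.395.
Tier 4: Wₕ = 0.35362363; term = 0.35362363²·(1 − 0.23876283)·131700000/1652 = 7588.8904.
Tier 2: Wₕ = 0.18981907; term = 0.18981907²·(1 − 0.18686053)·99320000/694 = 4192.9722.
Sum = 35722.258.
SE = √(35722.258) = 189.0.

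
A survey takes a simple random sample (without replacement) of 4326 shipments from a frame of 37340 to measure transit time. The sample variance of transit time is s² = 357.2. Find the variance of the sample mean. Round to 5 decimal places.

0.07300

Under SRS without replacement, Var(ȳ) = (1 − f)·s²/n with f = n/N = 4326/37340 = 0.11585431.
Var(ȳ) = (1 − 0.11585431)·357.2/4326 = 0.88414569·0.082570504 = 0.073004355.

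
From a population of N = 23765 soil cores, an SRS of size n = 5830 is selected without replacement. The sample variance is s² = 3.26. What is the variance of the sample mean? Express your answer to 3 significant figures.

4.22 × 10^-4

Under SRS without replacement, Var(ȳ) = (1 − f)·s²/n with f = n/N = 5830/23765 = 0.24531875.
Var(ȳ) = (1 − 0.24531875)·3.26/5830 = 0.75468125·5.5917667 × 10^-4 = 4.2200015 × 10^-4.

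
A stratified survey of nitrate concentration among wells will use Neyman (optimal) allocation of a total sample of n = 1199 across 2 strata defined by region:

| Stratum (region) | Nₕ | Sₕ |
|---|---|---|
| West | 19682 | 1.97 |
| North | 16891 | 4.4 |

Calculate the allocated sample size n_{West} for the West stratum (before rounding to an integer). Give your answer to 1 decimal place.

Neyman allocation: nₕ = n·NₕSₕ / Σⱼ NⱼSⱼ.
Σ NⱼSⱼ = 19682·1.97 + 16891·4.4 = 113093.94.
n_{West} = 1199·19682·1.97 / 113093.94 = 411.1.

411.1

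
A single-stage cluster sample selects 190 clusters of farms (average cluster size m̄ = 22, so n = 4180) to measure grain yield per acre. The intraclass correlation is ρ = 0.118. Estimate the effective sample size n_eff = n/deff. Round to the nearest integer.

deff = 1 + (22 − 1)·0.118 = 1 + 2.478 = 3.478.
n_eff = 4180 / 3.478 = 1202.

1202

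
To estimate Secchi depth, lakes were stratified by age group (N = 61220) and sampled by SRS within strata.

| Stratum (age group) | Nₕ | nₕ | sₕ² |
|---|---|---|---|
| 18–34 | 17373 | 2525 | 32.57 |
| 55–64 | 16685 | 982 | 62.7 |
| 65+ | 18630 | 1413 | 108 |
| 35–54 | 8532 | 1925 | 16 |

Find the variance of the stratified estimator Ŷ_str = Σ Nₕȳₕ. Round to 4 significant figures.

4.504 × 10^7

Var(Ŷ_str) = Σₕ Nₕ²(1 − fₕ)sₕ²/nₕ.
18–34: 17373²·(1 − 2525/17373)·32.57/2525 = 3.3273551 × 10^6.
55–64: 16685²·(1 − 982/16685)·62.7/982 = 1.6728804 × 10^7.
65+: 18630²·(1 − 1413/18630)·108/1413 = 2.4516131 × 10^7.
35–54: 8532²·(1 − 1925/8532)·16/1925 = 468537.55.
Sum = 4.5040828 × 10^7.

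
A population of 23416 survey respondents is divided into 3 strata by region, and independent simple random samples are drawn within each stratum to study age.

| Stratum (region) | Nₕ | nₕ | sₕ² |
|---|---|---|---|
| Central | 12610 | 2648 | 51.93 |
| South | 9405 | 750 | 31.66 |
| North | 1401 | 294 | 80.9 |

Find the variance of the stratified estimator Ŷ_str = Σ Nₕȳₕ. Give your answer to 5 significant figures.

6.3265 × 10^6

Var(Ŷ_str) = Σₕ Nₕ²(1 − fₕ)sₕ²/nₕ.
Central: 12610²·(1 − 2648/12610)·51.93/2648 = 2.4635533 × 10^6.
South: 9405²·(1 − 750/9405)·31.66/750 = 3.4361769 × 10^6.
North: 1401²·(1 − 294/1401)·80.9/294 = 426763.18.
Sum = 6.3264934 × 10^6.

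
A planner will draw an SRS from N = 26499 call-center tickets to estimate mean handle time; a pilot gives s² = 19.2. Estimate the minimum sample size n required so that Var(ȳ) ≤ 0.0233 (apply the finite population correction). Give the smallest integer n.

Without fpc, n₀ = s²/D = 19.2/0.0233 = 824.0343.
With fpc, (1 − n/N)·s²/n ≤ D requires n ≥ n₀/(1 + n₀/N) = 824.0343/(1 + 824.0343/26499) = 799.1823.
Rounding up, n = 800.

800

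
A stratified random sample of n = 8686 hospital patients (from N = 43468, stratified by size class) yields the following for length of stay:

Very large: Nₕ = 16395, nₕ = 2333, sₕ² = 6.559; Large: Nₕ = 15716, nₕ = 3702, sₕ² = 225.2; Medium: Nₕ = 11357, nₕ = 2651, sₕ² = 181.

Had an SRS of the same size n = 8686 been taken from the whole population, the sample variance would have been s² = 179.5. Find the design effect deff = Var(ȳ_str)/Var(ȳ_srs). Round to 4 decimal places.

Var(ȳ_str) = Σ Wₕ²(1−fₕ)sₕ²/nₕ with Wₕ = Nₕ/43468:
  Very large: (16395/43468)²·(1−2333/16395)·6.559/2333 = 3.4303789 × 10^-4
  Large: (15716/43468)²·(1−3702/15716)·225.2/3702 = 0.0060788623
  Medium: (11357/43468)²·(1−2651/11357)·181/2651 = 0.0035728256
  → Var(ȳ_str) = 0.0099947258.
Var(ȳ_srs) = (1 − 8686/43468)·179.5/8686 = 0.016535964.
deff = 0.0099947258 / 0.016535964 = 0.6044.

0.6044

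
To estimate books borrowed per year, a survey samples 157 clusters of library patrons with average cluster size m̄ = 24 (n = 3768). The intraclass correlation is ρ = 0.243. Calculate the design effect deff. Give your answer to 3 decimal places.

deff = 1 + (24 − 1)·0.243 = 1 + 5.589 = 6.589.

6.589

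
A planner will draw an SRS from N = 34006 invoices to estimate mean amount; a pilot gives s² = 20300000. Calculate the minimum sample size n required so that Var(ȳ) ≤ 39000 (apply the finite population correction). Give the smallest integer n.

Without fpc, n₀ = s²/D = 20300000/39000 = 520.5128.
With fpc, (1 − n/N)·s²/n ≤ D requires n ≥ n₀/(1 + n₀/N) = 520.5128/(1 + 520.5128/34006) = 512.6657.
Rounding up, n = 513.

513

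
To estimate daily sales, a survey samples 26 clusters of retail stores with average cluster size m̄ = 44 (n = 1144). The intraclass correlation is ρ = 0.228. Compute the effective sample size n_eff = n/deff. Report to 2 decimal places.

105.89

deff = 1 + (44 − 1)·0.228 = 1 + 9.804 = 10.804.
n_eff = 1144 / 10.804 = 105.89.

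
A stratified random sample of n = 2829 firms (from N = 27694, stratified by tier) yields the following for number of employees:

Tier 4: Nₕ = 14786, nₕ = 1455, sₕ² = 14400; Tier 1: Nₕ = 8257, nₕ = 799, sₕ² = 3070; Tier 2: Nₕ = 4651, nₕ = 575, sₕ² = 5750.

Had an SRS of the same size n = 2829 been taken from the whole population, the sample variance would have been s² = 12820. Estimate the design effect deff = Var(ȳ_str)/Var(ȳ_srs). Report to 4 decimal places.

0.7617

Var(ȳ_str) = Σ Wₕ²(1−fₕ)sₕ²/nₕ with Wₕ = Nₕ/27694:
  Tier 4: (14786/27694)²·(1−1455/14786)·14400/1455 = 2.5435575
  Tier 1: (8257/27694)²·(1−799/8257)·3070/799 = 0.3085069
  Tier 2: (4651/27694)²·(1−575/4651)·5750/575 = 0.24717762
  → Var(ȳ_str) = 3.099242.
Var(ȳ_srs) = (1 − 2829/27694)·12820/2829 = 4.0687205.
deff = 3.099242 / 4.0687205 = 0.7617.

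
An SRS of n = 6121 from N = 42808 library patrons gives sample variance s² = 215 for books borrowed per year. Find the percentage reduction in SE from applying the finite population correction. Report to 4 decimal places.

7.4250

f = n/N = 6121/42808 = 0.14298729.
SE_no-fpc = √(s²/n) = 0.18741659; SE_fpc = √((1−f)s²/n) = 0.17350088.
Ratio = √(1−f) = 0.92574981. Reduction = 100·(1 − 0.92574981) = 7.4250%.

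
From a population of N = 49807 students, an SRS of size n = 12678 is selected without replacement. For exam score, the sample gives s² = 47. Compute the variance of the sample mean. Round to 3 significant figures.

Under SRS without replacement, Var(ȳ) = (1 − f)·s²/n with f = n/N = 12678/49807 = 0.25454253.
Var(ȳ) = (1 − 0.25454253)·47/12678 = 0.74545747·0.0037072093 = 0.0027635669.

0.00276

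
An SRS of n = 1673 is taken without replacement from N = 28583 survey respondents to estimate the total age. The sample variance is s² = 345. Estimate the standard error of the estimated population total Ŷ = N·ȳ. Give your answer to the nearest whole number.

Var(Ŷ) = N²·Var(ȳ) = N²·(1 − n/N)·s²/n.
f = 1673/28583 = 0.05853129; Var(ȳ) = 0.94146871·345/1673 = 0.19414627.
Var(Ŷ) = 28583² · 0.19414627 = 1.5861515 × 10^8.
SE(Ŷ) = √(1.5861515 × 10^8) = 12594.

12594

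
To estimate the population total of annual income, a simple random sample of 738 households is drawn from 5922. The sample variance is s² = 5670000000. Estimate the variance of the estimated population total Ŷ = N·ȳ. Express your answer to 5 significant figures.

Var(Ŷ) = N²·Var(ȳ) = N²·(1 − n/N)·s²/n.
f = 738/5922 = 0.12462006; Var(ȳ) = 0.87537994·5670000000/738 = 6.72548 × 10^6.
Var(Ŷ) = 5922² · (6.72548 × 10^6) = 2.3586315 × 10^14.

2.3586 × 10^14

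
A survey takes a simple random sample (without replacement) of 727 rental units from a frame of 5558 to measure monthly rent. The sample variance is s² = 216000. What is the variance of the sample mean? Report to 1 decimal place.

Under SRS without replacement, Var(ȳ) = (1 − f)·s²/n with f = n/N = 727/5558 = 0.13080245.
Var(ȳ) = (1 − 0.13080245)·216000/727 = 0.86919755·297.11142 = 258.24852.

258.2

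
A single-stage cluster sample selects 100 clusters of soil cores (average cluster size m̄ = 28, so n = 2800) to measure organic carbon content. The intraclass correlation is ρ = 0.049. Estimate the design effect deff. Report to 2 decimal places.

deff = 1 + (28 − 1)·0.049 = 1 + 1.323 = 2.323.

2.32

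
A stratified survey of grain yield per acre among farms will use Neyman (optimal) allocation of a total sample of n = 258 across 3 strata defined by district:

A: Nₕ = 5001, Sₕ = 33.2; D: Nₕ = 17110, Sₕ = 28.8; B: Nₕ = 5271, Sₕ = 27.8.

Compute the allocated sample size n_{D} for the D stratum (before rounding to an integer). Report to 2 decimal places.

157.86

Neyman allocation: nₕ = n·NₕSₕ / Σⱼ NⱼSⱼ.
Σ NⱼSⱼ = 5001·33.2 + 17110·28.8 + 5271·27.8 = 805335.
n_{D} = 258·17110·28.8 / 805335 = 157.86.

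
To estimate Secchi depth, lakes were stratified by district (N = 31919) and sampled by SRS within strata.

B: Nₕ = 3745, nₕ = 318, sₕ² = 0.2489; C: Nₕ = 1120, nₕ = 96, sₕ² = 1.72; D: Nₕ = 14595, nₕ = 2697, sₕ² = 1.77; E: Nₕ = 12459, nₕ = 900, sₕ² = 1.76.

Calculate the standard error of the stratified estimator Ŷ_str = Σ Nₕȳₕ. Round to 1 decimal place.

652.8

Var(Ŷ_str) = Σₕ Nₕ²(1 − fₕ)sₕ²/nₕ.
B: 3745²·(1 − 318/3745)·0.2489/318 = 10045.318.
C: 1120²·(1 − 96/1120)·1.72/96 = 20548.267.
D: 14595²·(1 − 2697/14595)·1.77/2697 = 113964.71.
E: 12459²·(1 − 900/12459)·1.76/900 = 281626.56.
Sum = 426184.86.
SE = √(426184.86) = 652.8.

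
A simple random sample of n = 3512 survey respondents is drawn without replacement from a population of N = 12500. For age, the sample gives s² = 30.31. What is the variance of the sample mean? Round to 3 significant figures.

Under SRS without replacement, Var(ȳ) = (1 − f)·s²/n with f = n/N = 3512/12500 = 0.28096000.
Var(ȳ) = (1 − 0.28096000)·30.31/3512 = 0.71904000·0.00863041 = 0.00620561.

0.00621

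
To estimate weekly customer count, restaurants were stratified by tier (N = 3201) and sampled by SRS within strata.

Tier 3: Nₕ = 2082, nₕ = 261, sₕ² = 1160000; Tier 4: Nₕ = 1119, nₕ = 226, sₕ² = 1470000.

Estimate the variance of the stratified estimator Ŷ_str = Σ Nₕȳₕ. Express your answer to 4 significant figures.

2.335 × 10^10

Var(Ŷ_str) = Σₕ Nₕ²(1 − fₕ)sₕ²/nₕ.
Tier 3: 2082²·(1 − 261/2082)·1160000/261 = 1.685032 × 10^10.
Tier 4: 1119²·(1 − 226/1119)·1470000/226 = 6.499657 × 10^9.
Sum = 2.3349977 × 10^10.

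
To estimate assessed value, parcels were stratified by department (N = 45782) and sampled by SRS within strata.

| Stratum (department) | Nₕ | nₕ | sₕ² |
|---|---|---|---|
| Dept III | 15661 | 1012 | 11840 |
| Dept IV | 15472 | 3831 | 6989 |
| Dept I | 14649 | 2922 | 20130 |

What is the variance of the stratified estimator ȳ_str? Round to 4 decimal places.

2.0020

Var(ȳ_str) = Σₕ Wₕ²(1 − fₕ)sₕ²/nₕ with Wₕ = Nₕ/N, N = 45782.
Dept III: Wₕ = 0.34207767; term = 0.34207767²·(1 − 0.06461912)·11840/1012 = 1.2805871.
Dept IV: Wₕ = 0.33794941; term = 0.33794941²·(1 − 0.24760858)·6989/3831 = 0.15676536.
Dept I: Wₕ = 0.31997292; term = 0.31997292²·(1 − 0.19946754)·20130/2922 = 0.5646365.
Sum = 2.001989.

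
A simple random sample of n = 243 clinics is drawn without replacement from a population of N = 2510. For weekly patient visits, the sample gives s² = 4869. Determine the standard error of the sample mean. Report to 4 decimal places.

Under SRS without replacement, Var(ȳ) = (1 − f)·s²/n with f = n/N = 243/2510 = 0.09681275.
Var(ȳ) = (1 − 0.09681275)·4869/243 = 0.90318725·20.037037 = 18.097196.
SE(ȳ) = √(18.097196) = 4.2541.

4.2541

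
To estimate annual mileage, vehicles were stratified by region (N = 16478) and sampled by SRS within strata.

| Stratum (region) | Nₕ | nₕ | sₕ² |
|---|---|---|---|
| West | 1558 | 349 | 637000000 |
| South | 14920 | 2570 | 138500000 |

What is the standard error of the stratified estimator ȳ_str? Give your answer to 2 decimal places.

221.89

Var(ȳ_str) = Σₕ Wₕ²(1 − fₕ)sₕ²/nₕ with Wₕ = Nₕ/N, N = 16478.
West: Wₕ = 0.09455031; term = 0.09455031²·(1 − 0.22400513)·637000000/349 = 12661.897.
South: Wₕ = 0.90544969; term = 0.90544969²·(1 − 0.17225201)·138500000/2570 = 36571.556.
Sum = 49233.453.
SE = √(49233.453) = 221.89.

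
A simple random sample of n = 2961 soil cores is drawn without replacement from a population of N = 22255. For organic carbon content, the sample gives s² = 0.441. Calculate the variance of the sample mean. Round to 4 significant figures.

1.291 × 10^-4

Under SRS without replacement, Var(ȳ) = (1 − f)·s²/n with f = n/N = 2961/22255 = 0.13304875.
Var(ȳ) = (1 − 0.13304875)·0.441/2961 = 0.86695125·1.4893617 × 10^-4 = 1.291204 × 10^-4.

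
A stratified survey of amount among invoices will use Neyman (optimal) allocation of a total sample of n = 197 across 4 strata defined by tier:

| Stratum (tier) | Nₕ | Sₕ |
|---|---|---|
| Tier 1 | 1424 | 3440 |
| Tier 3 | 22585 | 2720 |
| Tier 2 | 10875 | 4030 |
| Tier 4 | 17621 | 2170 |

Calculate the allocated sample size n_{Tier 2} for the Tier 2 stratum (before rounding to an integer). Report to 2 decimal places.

Neyman allocation: nₕ = n·NₕSₕ / Σⱼ NⱼSⱼ.
Σ NⱼSⱼ = 1424·3440 + 22585·2720 + 10875·4030 + 17621·2170 = 1.4839358 × 10^8.
n_{Tier 2} = 197·10875·4030 / (1.4839358 × 10^8) = 58.18.

58.18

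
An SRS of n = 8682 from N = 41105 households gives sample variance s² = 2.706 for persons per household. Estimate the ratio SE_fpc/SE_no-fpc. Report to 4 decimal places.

f = n/N = 8682/41105 = 0.21121518.
SE_no-fpc = √(s²/n) = 0.017654442; SE_fpc = √((1−f)s²/n) = 0.015679539.
Ratio = √(1−f) = 0.88813559.

0.8881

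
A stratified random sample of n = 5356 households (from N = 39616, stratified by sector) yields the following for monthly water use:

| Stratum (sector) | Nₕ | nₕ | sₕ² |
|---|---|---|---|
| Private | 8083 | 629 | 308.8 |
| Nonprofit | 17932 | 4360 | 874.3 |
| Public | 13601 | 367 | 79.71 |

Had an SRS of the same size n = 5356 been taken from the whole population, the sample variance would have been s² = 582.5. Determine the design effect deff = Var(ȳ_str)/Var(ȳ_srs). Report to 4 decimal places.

0.7959

Var(ȳ_str) = Σ Wₕ²(1−fₕ)sₕ²/nₕ with Wₕ = Nₕ/39616:
  Private: (8083/39616)²·(1−629/8083)·308.8/629 = 0.018847223
  Nonprofit: (17932/39616)²·(1−4360/17932)·874.3/4360 = 0.031096057
  Public: (13601/39616)²·(1−367/13601)·79.71/367 = 0.024909641
  → Var(ȳ_str) = 0.074852921.
Var(ȳ_srs) = (1 − 5356/39616)·582.5/5356 = 0.09405288.
deff = 0.074852921 / 0.09405288 = 0.7959.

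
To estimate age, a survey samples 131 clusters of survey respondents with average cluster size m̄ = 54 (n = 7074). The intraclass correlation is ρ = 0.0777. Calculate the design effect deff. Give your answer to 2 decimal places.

deff = 1 + (54 − 1)·0.0777 = 1 + 4.1181 = 5.1181.

5.12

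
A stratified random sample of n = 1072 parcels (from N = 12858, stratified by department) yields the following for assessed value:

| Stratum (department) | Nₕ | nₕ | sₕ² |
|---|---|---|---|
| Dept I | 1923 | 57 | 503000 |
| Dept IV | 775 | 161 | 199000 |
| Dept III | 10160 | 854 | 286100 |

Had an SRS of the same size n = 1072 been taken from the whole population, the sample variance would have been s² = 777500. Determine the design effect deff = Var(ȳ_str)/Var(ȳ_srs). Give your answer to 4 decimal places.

Var(ȳ_str) = Σ Wₕ²(1−fₕ)sₕ²/nₕ with Wₕ = Nₕ/12858:
  Dept I: (1923/12858)²·(1−57/1923)·503000/57 = 191.53018
  Dept IV: (775/12858)²·(1−161/775)·199000/161 = 3.5575452
  Dept III: (10160/12858)²·(1−854/10160)·286100/854 = 191.5887
  → Var(ȳ_str) = 386.67643.
Var(ȳ_srs) = (1 − 1072/12858)·777500/1072 = 664.81166.
deff = 386.67643 / 664.81166 = 0.5816.

0.5816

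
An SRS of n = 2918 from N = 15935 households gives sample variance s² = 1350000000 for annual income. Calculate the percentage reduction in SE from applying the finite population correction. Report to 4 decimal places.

f = n/N = 2918/15935 = 0.18311892.
SE_no-fpc = √(s²/n) = 680.1806; SE_fpc = √((1−f)s²/n) = 614.75725.
Ratio = √(1−f) = 0.90381474. Reduction = 100·(1 − 0.90381474) = 9.6185%.

9.6185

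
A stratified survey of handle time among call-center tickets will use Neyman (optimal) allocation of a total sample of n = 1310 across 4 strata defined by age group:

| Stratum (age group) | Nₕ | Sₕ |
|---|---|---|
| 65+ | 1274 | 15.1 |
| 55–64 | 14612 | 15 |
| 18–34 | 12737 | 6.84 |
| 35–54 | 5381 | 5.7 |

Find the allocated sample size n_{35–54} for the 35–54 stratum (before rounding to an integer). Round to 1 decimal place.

112.8

Neyman allocation: nₕ = n·NₕSₕ / Σⱼ NⱼSⱼ.
Σ NⱼSⱼ = 1274·15.1 + 14612·15 + 12737·6.84 + 5381·5.7 = 356210.18.
n_{35–54} = 1310·5381·5.7 / 356210.18 = 112.8.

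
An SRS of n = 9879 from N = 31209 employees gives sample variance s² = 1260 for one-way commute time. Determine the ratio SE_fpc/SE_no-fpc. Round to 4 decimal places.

0.8267

f = n/N = 9879/31209 = 0.31654330.
SE_no-fpc = √(s²/n) = 0.35713201; SE_fpc = √((1−f)s²/n) = 0.29524618.
Ratio = √(1−f) = 0.82671440.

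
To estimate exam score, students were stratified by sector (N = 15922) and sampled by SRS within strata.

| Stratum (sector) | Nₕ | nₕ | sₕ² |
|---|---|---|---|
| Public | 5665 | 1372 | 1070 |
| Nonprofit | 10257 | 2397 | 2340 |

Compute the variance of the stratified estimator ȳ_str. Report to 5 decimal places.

0.38527

Var(ȳ_str) = Σₕ Wₕ²(1 − fₕ)sₕ²/nₕ with Wₕ = Nₕ/N, N = 15922.
Public: Wₕ = 0.35579701; term = 0.35579701²·(1 − 0.24218888)·1070/1372 = 0.074816128.
Nonprofit: Wₕ = 0.64420299; term = 0.64420299²·(1 − 0.23369406)·2340/2397 = 0.31045273.
Sum = 0.38526886.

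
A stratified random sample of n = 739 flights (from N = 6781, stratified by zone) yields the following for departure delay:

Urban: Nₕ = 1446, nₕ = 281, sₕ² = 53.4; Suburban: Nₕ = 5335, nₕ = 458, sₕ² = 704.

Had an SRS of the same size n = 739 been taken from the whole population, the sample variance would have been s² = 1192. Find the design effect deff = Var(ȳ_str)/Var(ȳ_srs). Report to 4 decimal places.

0.6100

Var(ȳ_str) = Σ Wₕ²(1−fₕ)sₕ²/nₕ with Wₕ = Nₕ/6781:
  Urban: (1446/6781)²·(1−281/1446)·53.4/281 = 0.0069621226
  Suburban: (5335/6781)²·(1−458/5335)·704/458 = 0.8697749
  → Var(ȳ_str) = 0.87673702.
Var(ȳ_srs) = (1 − 739/6781)·1192/739 = 1.4372052.
deff = 0.87673702 / 1.4372052 = 0.6100.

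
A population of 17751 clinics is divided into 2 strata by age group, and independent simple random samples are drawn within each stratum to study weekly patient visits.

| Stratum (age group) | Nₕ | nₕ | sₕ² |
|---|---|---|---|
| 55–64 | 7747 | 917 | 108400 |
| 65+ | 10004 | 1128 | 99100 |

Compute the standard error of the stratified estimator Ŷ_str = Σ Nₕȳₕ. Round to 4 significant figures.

Var(Ŷ_str) = Σₕ Nₕ²(1 − fₕ)sₕ²/nₕ.
55–64: 7747²·(1 − 917/7747)·108400/917 = 6.2548112 × 10^9.
65+: 10004²·(1 − 1128/10004)·99100/1128 = 7.8010944 × 10^9.
Sum = 1.4055906 × 10^10.
SE = √(1.4055906 × 10^10) = 118600.

118600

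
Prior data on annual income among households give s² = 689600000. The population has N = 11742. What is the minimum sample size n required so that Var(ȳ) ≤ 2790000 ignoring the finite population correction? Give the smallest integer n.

Without fpc, n₀ = s²/D = 689600000/2790000 = 247.1685.
Rounding up, n = 248.

248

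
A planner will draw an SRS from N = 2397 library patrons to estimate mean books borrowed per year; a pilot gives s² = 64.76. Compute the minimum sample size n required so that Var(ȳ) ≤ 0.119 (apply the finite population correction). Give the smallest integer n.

444

Without fpc, n₀ = s²/D = 64.76/0.119 = 544.2017.
With fpc, (1 − n/N)·s²/n ≤ D requires n ≥ n₀/(1 + n₀/N) = 544.2017/(1 + 544.2017/2397) = 443.5097.
Rounding up, n = 444.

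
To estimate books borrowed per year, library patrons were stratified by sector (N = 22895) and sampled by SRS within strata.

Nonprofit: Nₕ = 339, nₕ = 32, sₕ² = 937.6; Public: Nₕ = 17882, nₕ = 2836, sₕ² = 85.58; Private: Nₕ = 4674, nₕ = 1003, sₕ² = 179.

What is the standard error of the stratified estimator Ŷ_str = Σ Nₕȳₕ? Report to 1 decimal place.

Var(Ŷ_str) = Σₕ Nₕ²(1 − fₕ)sₕ²/nₕ.
Nonprofit: 339²·(1 − 32/339)·937.6/32 = 3.0493389 × 10^6.
Public: 17882²·(1 − 2836/17882)·85.58/2836 = 8.1190124 × 10^6.
Private: 4674²·(1 − 1003/4674)·179/1003 = 3.062141 × 10^6.
Sum = 1.4230492 × 10^7.
SE = √(1.4230492 × 10^7) = 3772.3.

3772.3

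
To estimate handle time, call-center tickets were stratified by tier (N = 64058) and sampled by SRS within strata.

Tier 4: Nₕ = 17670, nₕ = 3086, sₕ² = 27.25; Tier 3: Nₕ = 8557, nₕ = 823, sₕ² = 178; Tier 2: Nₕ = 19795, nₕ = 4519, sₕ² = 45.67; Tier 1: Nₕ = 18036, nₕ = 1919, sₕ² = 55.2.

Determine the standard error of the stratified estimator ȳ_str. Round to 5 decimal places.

Var(ȳ_str) = Σₕ Wₕ²(1 − fₕ)sₕ²/nₕ with Wₕ = Nₕ/N, N = 64058.
Tier 4: Wₕ = 0.27584377; term = 0.27584377²·(1 − 0.17464629)·27.25/3086 = 5.5454531 × 10^-4.
Tier 3: Wₕ = 0.13358207; term = 0.13358207²·(1 − 0.09617857)·178/823 = 0.0034881818.
Tier 2: Wₕ = 0.30901683; term = 0.30901683²·(1 − 0.22828997)·45.67/4519 = 7.4474411 × 10^-4.
Tier 1: Wₕ = 0.28155734; term = 0.28155734²·(1 − 0.10639831)·55.2/1919 = 0.0020377072.
Sum = 0.0068251784.
SE = √(0.0068251784) = 0.08261.

0.08261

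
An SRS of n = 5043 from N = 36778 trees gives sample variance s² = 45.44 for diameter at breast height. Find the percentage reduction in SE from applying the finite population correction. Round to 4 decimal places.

f = n/N = 5043/36778 = 0.13712002.
SE_no-fpc = √(s²/n) = 0.094923704; SE_fpc = √((1−f)s²/n) = 0.088175895.
Ratio = √(1−f) = 0.92891333. Reduction = 100·(1 − 0.92891333) = 7.1087%.

7.1087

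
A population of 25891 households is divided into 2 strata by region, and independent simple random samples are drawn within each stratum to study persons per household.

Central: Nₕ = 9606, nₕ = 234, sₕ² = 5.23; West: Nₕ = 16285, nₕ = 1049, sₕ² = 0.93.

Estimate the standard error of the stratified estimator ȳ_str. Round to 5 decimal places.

0.05770

Var(ȳ_str) = Σₕ Wₕ²(1 − fₕ)sₕ²/nₕ with Wₕ = Nₕ/N, N = 25891.
Central: Wₕ = 0.37101696; term = 0.37101696²·(1 − 0.02435978)·5.23/234 = 0.0030016707.
West: Wₕ = 0.62898304; term = 0.62898304²·(1 − 0.06441511)·0.93/1049 = 3.2814708 × 10^-4.
Sum = 0.0033298178.
SE = √(0.0033298178) = 0.05770.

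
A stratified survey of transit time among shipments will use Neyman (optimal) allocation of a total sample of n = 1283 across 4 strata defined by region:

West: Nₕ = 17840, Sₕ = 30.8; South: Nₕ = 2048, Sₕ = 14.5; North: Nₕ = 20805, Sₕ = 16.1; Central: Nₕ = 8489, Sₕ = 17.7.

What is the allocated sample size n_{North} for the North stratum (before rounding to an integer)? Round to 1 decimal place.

403.8

Neyman allocation: nₕ = n·NₕSₕ / Σⱼ NⱼSⱼ.
Σ NⱼSⱼ = 17840·30.8 + 2048·14.5 + 20805·16.1 + 8489·17.7 = 1.0643838 × 10^6.
n_{North} = 1283·20805·16.1 / (1.0643838 × 10^6) = 403.8.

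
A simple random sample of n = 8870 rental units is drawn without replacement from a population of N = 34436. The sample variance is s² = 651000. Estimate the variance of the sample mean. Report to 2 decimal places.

54.49

Under SRS without replacement, Var(ȳ) = (1 − f)·s²/n with f = n/N = 8870/34436 = 0.25757928.
Var(ȳ) = (1 − 0.25757928)·651000/8870 = 0.74242072·73.393461 = 54.488826.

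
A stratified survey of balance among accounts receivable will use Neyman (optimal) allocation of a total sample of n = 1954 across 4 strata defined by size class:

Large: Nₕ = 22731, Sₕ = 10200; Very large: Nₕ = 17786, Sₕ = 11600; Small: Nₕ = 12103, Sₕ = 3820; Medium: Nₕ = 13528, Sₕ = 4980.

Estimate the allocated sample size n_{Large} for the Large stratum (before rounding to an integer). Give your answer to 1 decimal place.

821.1

Neyman allocation: nₕ = n·NₕSₕ / Σⱼ NⱼSⱼ.
Σ NⱼSⱼ = 22731·10200 + 17786·11600 + 12103·3820 + 13528·4980 = 5.517767 × 10^8.
n_{Large} = 1954·22731·10200 / (5.517767 × 10^8) = 821.1.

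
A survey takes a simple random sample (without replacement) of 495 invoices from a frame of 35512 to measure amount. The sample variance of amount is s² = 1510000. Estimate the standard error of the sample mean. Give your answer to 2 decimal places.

54.85

Under SRS without replacement, Var(ȳ) = (1 − f)·s²/n with f = n/N = 495/35512 = 0.01393895.
Var(ȳ) = (1 − 0.01393895)·1510000/495 = 0.98606105·3050.5051 = 3007.9842.
SE(ȳ) = √(3007.9842) = 54.85.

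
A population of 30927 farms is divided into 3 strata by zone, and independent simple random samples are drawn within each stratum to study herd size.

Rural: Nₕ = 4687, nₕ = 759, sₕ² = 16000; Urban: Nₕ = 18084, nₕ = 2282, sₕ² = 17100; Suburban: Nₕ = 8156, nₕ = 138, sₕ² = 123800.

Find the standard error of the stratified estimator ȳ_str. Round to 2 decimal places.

Var(ȳ_str) = Σₕ Wₕ²(1 − fₕ)sₕ²/nₕ with Wₕ = Nₕ/N, N = 30927.
Rural: Wₕ = 0.15155043; term = 0.15155043²·(1 − 0.16193727)·16000/759 = 0.40575983.
Urban: Wₕ = 0.58473179; term = 0.58473179²·(1 − 0.12618890)·17100/2282 = 2.2387801.
Suburban: Wₕ = 0.26371779; term = 0.26371779²·(1 − 0.01692006)·123800/138 = 61.335123.
Sum = 63.979663.
SE = √(63.979663) = 8.00.

8.00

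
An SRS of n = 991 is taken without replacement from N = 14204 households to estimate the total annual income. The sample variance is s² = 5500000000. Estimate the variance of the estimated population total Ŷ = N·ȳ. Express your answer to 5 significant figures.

1.0416 × 10^15

Var(Ŷ) = N²·Var(ȳ) = N²·(1 − n/N)·s²/n.
f = 991/14204 = 0.06976908; Var(ȳ) = 0.93023092·5500000000/991 = 5.1627347 × 10^6.
Var(Ŷ) = 14204² · (5.1627347 × 10^6) = 1.0416004 × 10^15.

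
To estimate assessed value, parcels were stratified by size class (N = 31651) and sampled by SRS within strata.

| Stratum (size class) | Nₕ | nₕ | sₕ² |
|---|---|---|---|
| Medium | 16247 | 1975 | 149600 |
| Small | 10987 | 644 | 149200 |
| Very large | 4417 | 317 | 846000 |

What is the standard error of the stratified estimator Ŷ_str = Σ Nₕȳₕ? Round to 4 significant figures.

303700

Var(Ŷ_str) = Σₕ Nₕ²(1 − fₕ)sₕ²/nₕ.
Medium: 16247²·(1 − 1975/16247)·149600/1975 = 1.7563963 × 10^10.
Small: 10987²·(1 − 644/10987)·149200/644 = 2.6327438 × 10^10.
Very large: 4417²·(1 − 317/4417)·846000/317 = 4.8330619 × 10^10.
Sum = 9.222202 × 10^10.
SE = √(9.222202 × 10^10) = 303700.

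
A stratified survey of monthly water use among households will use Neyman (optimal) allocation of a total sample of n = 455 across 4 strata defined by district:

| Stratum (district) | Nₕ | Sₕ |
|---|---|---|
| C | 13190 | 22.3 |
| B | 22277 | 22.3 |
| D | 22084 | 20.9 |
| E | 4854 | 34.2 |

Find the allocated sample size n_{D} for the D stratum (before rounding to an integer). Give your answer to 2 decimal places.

148.05

Neyman allocation: nₕ = n·NₕSₕ / Σⱼ NⱼSⱼ.
Σ NⱼSⱼ = 13190·22.3 + 22277·22.3 + 22084·20.9 + 4854·34.2 = 1.4184765 × 10^6.
n_{D} = 455·22084·20.9 / (1.4184765 × 10^6) = 148.05.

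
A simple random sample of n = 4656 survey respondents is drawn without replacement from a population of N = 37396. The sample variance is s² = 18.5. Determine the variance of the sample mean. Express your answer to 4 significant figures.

Under SRS without replacement, Var(ȳ) = (1 − f)·s²/n with f = n/N = 4656/37396 = 0.12450529.
Var(ȳ) = (1 − 0.12450529)·18.5/4656 = 0.87549471·0.0039733677 = 0.0034786624.

0.003479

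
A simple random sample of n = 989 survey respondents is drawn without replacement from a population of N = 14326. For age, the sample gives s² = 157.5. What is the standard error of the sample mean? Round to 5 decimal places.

Under SRS without replacement, Var(ȳ) = (1 − f)·s²/n with f = n/N = 989/14326 = 0.06903532.
Var(ȳ) = (1 − 0.06903532)·157.5/989 = 0.93096468·0.15925177 = 0.14825777.
SE(ȳ) = √(0.14825777) = 0.38504.

0.38504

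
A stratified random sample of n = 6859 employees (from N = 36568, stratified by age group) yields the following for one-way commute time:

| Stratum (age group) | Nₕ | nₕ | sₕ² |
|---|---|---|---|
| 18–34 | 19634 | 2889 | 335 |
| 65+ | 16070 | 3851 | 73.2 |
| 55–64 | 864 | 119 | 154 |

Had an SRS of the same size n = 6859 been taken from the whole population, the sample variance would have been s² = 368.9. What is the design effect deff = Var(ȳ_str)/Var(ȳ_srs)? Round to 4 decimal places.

0.7306

Var(ȳ_str) = Σ Wₕ²(1−fₕ)sₕ²/nₕ with Wₕ = Nₕ/36568:
  18–34: (19634/36568)²·(1−2889/19634)·335/2889 = 0.028509447
  65+: (16070/36568)²·(1−3851/16070)·73.2/3851 = 0.0027911726
  55–64: (864/36568)²·(1−119/864)·154/119 = 6.2293303 × 10^-4
  → Var(ȳ_str) = 0.031923553.
Var(ȳ_srs) = (1 − 6859/36568)·368.9/6859 = 0.043695295.
deff = 0.031923553 / 0.043695295 = 0.7306.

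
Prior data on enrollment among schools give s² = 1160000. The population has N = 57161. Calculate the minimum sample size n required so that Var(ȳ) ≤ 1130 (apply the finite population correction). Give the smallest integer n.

1009

Without fpc, n₀ = s²/D = 1160000/1130 = 1026.5487.
With fpc, (1 − n/N)·s²/n ≤ D requires n ≥ n₀/(1 + n₀/N) = 1026.5487/(1 + 1026.5487/57161) = 1008.4383.
Rounding up, n = 1009.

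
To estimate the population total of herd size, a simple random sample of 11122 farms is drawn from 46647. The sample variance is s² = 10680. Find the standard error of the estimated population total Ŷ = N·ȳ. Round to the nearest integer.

39891

Var(Ŷ) = N²·Var(ȳ) = N²·(1 − n/N)·s²/n.
f = 11122/46647 = 0.23842905; Var(ȳ) = 0.76157095·10680/11122 = 0.73130532.
Var(Ŷ) = 46647² · 0.73130532 = 1.5912784 × 10^9.
SE(Ŷ) = √(1.5912784 × 10^9) = 39891.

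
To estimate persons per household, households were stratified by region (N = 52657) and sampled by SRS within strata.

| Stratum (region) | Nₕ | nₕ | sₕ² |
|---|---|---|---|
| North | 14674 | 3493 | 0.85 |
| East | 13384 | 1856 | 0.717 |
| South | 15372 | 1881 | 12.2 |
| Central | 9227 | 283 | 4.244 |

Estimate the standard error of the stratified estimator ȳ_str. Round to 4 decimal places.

Var(ȳ_str) = Σₕ Wₕ²(1 − fₕ)sₕ²/nₕ with Wₕ = Nₕ/N, N = 52657.
North: Wₕ = 0.27867140; term = 0.27867140²·(1 − 0.23804007)·0.85/3493 = 1.4399164 × 10^-5.
East: Wₕ = 0.25417323; term = 0.25417323²·(1 − 0.13867304)·0.717/1856 = 2.1496554 × 10^-5.
South: Wₕ = 0.29192700; term = 0.29192700²·(1 − 0.12236534)·12.2/1881 = 4.8510229 × 10^-4.
Central: Wₕ = 0.17522836; term = 0.17522836²·(1 − 0.03067086)·4.244/283 = 4.4634331 × 10^-4.
Sum = 9.6734132 × 10^-4.
SE = √(9.6734132 × 10^-4) = 0.0311.

0.0311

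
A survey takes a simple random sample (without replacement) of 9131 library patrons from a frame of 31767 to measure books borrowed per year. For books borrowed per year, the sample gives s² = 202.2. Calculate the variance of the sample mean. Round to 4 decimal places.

Under SRS without replacement, Var(ȳ) = (1 − f)·s²/n with f = n/N = 9131/31767 = 0.28743665.
Var(ȳ) = (1 − 0.28743665)·202.2/9131 = 0.71256335·0.022144343 = 0.015779248.

0.0158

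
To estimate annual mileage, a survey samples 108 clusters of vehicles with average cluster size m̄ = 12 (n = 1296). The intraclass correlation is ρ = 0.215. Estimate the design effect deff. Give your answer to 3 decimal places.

3.365

deff = 1 + (12 − 1)·0.215 = 1 + 2.365 = 3.365.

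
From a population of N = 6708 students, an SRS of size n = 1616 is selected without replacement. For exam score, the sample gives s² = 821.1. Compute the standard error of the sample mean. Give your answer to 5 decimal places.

Under SRS without replacement, Var(ȳ) = (1 − f)·s²/n with f = n/N = 1616/6708 = 0.24090638.
Var(ȳ) = (1 − 0.24090638)·821.1/1616 = 0.75909362·0.50810644 = 0.38570035.
SE(ȳ) = √(0.38570035) = 0.62105.

0.62105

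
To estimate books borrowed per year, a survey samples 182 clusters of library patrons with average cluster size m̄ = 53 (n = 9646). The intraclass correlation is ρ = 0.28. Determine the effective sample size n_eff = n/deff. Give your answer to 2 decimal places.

619.92

deff = 1 + (53 − 1)·0.28 = 1 + 14.56 = 15.56.
n_eff = 9646 / 15.56 = 619.92.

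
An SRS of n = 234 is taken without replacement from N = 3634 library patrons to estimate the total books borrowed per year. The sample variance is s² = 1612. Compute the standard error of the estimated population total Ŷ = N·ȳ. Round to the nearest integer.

Var(Ŷ) = N²·Var(ȳ) = N²·(1 − n/N)·s²/n.
f = 234/3634 = 0.06439185; Var(ȳ) = 0.93560815·1612/234 = 6.4453006.
Var(Ŷ) = 3634² · 6.4453006 = 8.5116356 × 10^7.
SE(Ŷ) = √(8.5116356 × 10^7) = 9226.

9226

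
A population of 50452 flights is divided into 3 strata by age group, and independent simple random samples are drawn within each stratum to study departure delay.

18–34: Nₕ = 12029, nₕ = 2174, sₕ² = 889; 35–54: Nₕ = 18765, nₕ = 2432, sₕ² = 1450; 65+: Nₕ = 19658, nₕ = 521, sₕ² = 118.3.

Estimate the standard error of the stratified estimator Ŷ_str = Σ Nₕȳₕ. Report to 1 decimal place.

Var(Ŷ_str) = Σₕ Nₕ²(1 − fₕ)sₕ²/nₕ.
18–34: 12029²·(1 − 2174/12029)·889/2174 = 4.8476178 × 10^7.
35–54: 18765²·(1 − 2432/18765)·1450/2432 = 1.8273383 × 10^8.
65+: 19658²·(1 − 521/19658)·118.3/521 = 8.5420126 × 10^7.
Sum = 3.1663013 × 10^8.
SE = √(3.1663013 × 10^8) = 17794.1.

17794.1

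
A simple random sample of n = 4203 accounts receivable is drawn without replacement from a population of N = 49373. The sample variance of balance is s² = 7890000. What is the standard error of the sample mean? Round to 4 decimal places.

Under SRS without replacement, Var(ȳ) = (1 − f)·s²/n with f = n/N = 4203/49373 = 0.08512750.
Var(ȳ) = (1 − 0.08512750)·7890000/4203 = 0.91487250·1877.2305 = 1717.4266.
SE(ȳ) = √(1717.4266) = 41.4418.

41.4418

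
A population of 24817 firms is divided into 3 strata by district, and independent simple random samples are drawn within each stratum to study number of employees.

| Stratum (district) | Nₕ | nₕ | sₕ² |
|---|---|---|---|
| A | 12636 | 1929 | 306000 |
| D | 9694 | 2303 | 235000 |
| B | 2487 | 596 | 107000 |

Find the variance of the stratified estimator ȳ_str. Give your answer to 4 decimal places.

Var(ȳ_str) = Σₕ Wₕ²(1 − fₕ)sₕ²/nₕ with Wₕ = Nₕ/N, N = 24817.
A: Wₕ = 0.50916710; term = 0.50916710²·(1 − 0.15265907)·306000/1929 = 34.847214.
D: Wₕ = 0.39061933; term = 0.39061933²·(1 − 0.23756963)·235000/2303 = 11.870844.
B: Wₕ = 0.10021356; term = 0.10021356²·(1 − 0.23964616)·107000/596 = 1.3709016.
Sum = 48.08896.

48.0890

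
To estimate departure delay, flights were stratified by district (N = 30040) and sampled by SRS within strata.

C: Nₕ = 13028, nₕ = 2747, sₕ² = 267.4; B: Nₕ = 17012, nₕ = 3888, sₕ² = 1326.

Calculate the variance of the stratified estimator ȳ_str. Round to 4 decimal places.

0.0988

Var(ȳ_str) = Σₕ Wₕ²(1 − fₕ)sₕ²/nₕ with Wₕ = Nₕ/N, N = 30040.
C: Wₕ = 0.43368842; term = 0.43368842²·(1 − 0.21085355)·267.4/2747 = 0.014448275.
B: Wₕ = 0.56631158; term = 0.56631158²·(1 − 0.22854456)·1326/3888 = 0.0843799.
Sum = 0.098828175.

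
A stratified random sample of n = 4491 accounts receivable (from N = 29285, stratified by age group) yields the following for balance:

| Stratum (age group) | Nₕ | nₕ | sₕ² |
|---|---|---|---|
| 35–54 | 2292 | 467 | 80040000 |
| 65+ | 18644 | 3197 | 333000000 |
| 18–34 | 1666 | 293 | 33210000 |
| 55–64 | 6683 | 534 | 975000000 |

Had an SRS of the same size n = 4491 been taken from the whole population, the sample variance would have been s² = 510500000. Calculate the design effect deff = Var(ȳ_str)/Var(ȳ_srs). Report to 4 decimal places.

1.2843

Var(ȳ_str) = Σ Wₕ²(1−fₕ)sₕ²/nₕ with Wₕ = Nₕ/29285:
  35–54: (2292/29285)²·(1−467/2292)·80040000/467 = 835.94408
  65+: (18644/29285)²·(1−3197/18644)·333000000/3197 = 34977.952
  18–34: (1666/29285)²·(1−293/1666)·33210000/293 = 302.31266
  55–64: (6683/29285)²·(1−534/6683)·975000000/534 = 87488.074
  → Var(ȳ_str) = 123604.28.
Var(ȳ_srs) = (1 − 4491/29285)·510500000/4491 = 96239.656.
deff = 123604.28 / 96239.656 = 1.2843.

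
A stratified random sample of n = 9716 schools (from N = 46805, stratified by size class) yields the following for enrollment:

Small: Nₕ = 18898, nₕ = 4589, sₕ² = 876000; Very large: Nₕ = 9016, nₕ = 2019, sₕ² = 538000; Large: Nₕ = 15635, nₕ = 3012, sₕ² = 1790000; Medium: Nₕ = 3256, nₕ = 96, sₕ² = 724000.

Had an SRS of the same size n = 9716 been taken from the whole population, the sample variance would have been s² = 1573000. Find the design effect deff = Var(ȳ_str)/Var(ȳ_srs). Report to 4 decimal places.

0.9369

Var(ȳ_str) = Σ Wₕ²(1−fₕ)sₕ²/nₕ with Wₕ = Nₕ/46805:
  Small: (18898/46805)²·(1−4589/18898)·876000/4589 = 23.562788
  Very large: (9016/46805)²·(1−2019/9016)·538000/2019 = 7.6733893
  Large: (15635/46805)²·(1−3012/15635)·1790000/3012 = 53.539466
  Medium: (3256/46805)²·(1−96/3256)·724000/96 = 35.420469
  → Var(ȳ_str) = 120.19611.
Var(ȳ_srs) = (1 − 9716/46805)·1573000/9716 = 128.29038.
deff = 120.19611 / 128.29038 = 0.9369.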